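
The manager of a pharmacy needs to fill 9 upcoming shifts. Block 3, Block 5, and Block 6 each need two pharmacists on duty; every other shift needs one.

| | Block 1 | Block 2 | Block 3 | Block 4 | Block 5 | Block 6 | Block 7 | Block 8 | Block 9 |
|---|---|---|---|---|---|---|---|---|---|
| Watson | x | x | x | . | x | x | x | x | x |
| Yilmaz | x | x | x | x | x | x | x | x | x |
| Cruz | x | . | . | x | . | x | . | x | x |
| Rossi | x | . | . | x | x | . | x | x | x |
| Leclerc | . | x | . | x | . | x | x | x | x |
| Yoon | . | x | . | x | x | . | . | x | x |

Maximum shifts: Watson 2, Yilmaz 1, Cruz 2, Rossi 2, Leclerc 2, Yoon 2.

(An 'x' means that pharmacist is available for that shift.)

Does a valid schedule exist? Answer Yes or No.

No

Total capacity is 2+1+2+2+2+2 = 11 but 12 worker-slots are needed — infeasible.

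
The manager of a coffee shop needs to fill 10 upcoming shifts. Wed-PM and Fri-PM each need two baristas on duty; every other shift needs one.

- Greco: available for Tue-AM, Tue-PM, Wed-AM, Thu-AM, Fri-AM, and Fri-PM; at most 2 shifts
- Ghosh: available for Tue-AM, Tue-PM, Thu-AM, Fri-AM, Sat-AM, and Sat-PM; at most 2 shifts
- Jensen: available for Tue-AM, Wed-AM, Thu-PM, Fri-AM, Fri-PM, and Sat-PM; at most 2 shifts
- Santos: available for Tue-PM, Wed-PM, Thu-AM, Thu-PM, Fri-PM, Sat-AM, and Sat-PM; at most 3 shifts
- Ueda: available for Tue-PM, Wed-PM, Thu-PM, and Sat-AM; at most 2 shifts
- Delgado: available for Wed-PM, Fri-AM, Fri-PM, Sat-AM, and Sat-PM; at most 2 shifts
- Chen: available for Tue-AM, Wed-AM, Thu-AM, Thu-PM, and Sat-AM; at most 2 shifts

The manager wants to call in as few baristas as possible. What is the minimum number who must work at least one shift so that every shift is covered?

6

12 slots to fill and no one can take more than 3, so at least ⌈12/3⌉ = 4 baristas are needed.
Any 5 baristas together have capacity at most 3+2+2+2+2 = 11 < 12 slots, so 5 can never suffice.
Greco, Ghosh, Jensen, Santos, Ueda, and Delgado alone can cover everything: Tue-AM→Greco, Tue-PM→Ghosh, Wed-AM→Greco, Wed-PM→Santos+Ueda, Thu-AM→Ghosh, Thu-PM→Jensen, Fri-AM→Jensen, Fri-PM→Santos+Delgado, Sat-AM→Santos, Sat-PM→Delgado.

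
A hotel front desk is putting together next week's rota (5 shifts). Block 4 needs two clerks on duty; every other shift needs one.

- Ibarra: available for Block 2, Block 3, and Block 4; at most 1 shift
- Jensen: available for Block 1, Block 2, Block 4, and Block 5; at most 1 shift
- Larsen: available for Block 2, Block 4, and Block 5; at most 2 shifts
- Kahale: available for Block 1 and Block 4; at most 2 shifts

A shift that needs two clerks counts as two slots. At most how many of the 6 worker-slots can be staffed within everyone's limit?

Total capacity across all clerks is 1+1+2+2 = 6, and 6 slots are needed, so at most 6 can be filled.
An assignment achieving 6: Block 1→Kahale, Block 2→Larsen, Block 3→Ibarra, Block 4→Larsen+Kahale, Block 5→Jensen.
Loads: Ibarra 1/1, Jensen 1/1, Larsen 2/2, Kahale 2/2.

6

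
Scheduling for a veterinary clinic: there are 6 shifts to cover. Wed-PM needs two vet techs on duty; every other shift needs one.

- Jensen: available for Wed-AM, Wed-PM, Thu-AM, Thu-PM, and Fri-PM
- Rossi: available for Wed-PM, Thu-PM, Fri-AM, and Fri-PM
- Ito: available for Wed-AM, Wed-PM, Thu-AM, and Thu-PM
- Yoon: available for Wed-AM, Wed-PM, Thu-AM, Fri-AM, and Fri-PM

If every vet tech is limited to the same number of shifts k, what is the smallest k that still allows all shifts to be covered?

2

With 4 vet techs and 7 worker-slots to fill, someone must work at least ⌈7/4⌉ = 2 shifts, so k ≥ 2.
k = 2 works: Wed-AM→Jensen, Wed-PM→Ito+Yoon, Thu-AM→Jensen, Thu-PM→Rossi, Fri-AM→Rossi, Fri-PM→Yoon.
Loads: Jensen 2, Rossi 2, Ito 1, Yoon 2 — all ≤ 2.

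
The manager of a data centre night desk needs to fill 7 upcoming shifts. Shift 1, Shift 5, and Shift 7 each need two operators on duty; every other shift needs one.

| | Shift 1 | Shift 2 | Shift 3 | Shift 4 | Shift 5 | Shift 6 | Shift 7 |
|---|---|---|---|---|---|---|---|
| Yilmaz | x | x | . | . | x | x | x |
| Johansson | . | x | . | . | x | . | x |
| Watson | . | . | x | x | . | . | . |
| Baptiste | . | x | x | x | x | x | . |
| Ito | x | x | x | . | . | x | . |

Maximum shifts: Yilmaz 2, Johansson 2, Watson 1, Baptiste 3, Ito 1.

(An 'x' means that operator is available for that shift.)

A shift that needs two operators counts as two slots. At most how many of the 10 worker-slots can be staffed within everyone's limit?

9

Total capacity across all operators is 2+2+1+3+1 = 9, and 10 slots are needed, so at most 9 can be filled.
An assignment achieving 9: Shift 1→Yilmaz+Ito, Shift 3→Baptiste, Shift 4→Watson, Shift 5→Johansson+Baptiste, Shift 6→Baptiste, Shift 7→Yilmaz+Johansson.
Loads: Yilmaz 2/2, Johansson 2/2, Watson 1/1, Baptiste 3/3, Ito 1/1.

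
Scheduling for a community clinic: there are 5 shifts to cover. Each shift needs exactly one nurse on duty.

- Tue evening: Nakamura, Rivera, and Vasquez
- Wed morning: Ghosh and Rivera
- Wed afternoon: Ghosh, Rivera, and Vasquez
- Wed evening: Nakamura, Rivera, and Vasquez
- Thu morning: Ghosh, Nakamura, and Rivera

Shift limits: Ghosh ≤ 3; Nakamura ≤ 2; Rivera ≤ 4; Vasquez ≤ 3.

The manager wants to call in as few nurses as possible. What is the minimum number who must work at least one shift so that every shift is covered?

5 slots to fill and no one can take more than 4, so at least ⌈5/4⌉ = 2 nurses are needed.
Ghosh and Nakamura alone can cover everything: Tue evening→Nakamura, Wed morning→Ghosh, Wed afternoon→Ghosh, Wed evening→Nakamura, Thu morning→Ghosh.

2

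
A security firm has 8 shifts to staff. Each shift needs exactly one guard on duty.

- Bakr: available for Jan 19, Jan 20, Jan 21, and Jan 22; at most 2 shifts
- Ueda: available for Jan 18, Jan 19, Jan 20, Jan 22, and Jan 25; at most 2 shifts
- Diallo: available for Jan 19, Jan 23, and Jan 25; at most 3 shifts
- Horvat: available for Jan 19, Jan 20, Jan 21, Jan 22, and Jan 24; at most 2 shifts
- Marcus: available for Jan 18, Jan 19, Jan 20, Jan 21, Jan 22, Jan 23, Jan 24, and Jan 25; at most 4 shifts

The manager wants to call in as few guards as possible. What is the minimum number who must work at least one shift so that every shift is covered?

8 slots to fill and no one can take more than 4, so at least ⌈8/4⌉ = 2 guards are needed.
Any 2 guards together have capacity at most 4+3 = 7 < 8 slots, so 2 can never suffice.
Bakr, Ueda, and Marcus alone can cover everything: Jan 18→Ueda, Jan 19→Bakr, Jan 20→Marcus, Jan 21→Bakr, Jan 22→Marcus, Jan 23→Marcus, Jan 24→Marcus, Jan 25→Ueda.

3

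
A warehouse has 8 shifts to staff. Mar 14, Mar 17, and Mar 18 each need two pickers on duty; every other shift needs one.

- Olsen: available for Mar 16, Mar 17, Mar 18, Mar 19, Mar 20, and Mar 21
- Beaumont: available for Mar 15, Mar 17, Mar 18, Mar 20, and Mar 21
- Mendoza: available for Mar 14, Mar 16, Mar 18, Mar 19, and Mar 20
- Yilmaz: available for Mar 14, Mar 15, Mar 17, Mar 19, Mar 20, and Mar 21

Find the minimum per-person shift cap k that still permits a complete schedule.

With 4 pickers and 11 worker-slots to fill, someone must work at least ⌈11/4⌉ = 3 shifts, so k ≥ 3.
k = 3 works: Mar 14→Mendoza+Yilmaz, Mar 15→Beaumont, Mar 16→Olsen, Mar 17→Olsen+Beaumont, Mar 18→Olsen+Beaumont, Mar 19→Mendoza, Mar 20→Mendoza, Mar 21→Yilmaz.
Loads: Olsen 3, Beaumont 3, Mendoza 3, Yilmaz 2 — all ≤ 3.

3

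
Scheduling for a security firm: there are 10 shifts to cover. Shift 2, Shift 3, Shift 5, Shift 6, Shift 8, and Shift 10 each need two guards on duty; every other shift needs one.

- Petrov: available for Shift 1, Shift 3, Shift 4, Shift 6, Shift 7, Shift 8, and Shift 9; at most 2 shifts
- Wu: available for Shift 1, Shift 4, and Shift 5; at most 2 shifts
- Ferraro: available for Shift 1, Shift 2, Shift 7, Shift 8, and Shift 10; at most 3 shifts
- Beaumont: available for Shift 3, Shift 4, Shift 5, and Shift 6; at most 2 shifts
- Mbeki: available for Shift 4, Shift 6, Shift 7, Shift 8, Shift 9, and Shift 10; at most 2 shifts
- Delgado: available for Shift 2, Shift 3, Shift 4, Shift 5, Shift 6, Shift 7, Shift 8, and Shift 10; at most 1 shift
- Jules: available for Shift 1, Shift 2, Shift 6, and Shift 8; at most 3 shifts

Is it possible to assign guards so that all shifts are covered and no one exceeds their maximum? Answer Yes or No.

Total capacity is 2+2+3+2+2+1+3 = 15 but 16 worker-slots are needed — infeasible.

No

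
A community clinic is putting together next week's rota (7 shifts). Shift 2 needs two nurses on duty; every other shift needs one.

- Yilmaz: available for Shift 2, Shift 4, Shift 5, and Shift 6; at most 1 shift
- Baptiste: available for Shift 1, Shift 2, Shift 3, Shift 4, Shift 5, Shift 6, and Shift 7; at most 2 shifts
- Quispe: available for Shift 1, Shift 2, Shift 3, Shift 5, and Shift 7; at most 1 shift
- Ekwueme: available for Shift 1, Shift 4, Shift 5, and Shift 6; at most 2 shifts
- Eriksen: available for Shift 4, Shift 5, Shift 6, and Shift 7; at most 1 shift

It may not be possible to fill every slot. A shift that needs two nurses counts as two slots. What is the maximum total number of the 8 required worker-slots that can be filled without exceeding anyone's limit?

Total capacity across all nurses is 1+2+1+2+1 = 7, and 8 slots are needed, so at most 7 can be filled.
An assignment achieving 7: Shift 1→Baptiste, Shift 2→Yilmaz+Quispe, Shift 3→Baptiste, Shift 4→Ekwueme, Shift 6→Ekwueme, Shift 7→Eriksen.
Loads: Yilmaz 1/1, Baptiste 2/2, Quispe 1/1, Ekwueme 2/2, Eriksen 1/1.

7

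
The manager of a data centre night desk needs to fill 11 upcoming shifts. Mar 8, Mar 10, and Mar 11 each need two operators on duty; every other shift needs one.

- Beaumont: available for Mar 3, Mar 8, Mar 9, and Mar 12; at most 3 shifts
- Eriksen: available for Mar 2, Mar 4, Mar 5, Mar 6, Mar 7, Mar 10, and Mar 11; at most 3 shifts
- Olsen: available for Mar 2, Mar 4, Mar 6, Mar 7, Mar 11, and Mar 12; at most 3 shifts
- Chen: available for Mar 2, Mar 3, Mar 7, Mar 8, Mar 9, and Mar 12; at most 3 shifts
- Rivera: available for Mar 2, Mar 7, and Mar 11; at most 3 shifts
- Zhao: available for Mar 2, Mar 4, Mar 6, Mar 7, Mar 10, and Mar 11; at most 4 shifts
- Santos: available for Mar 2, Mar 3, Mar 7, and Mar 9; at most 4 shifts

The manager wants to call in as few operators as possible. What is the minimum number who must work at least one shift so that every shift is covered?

5

14 slots to fill and no one can take more than 4, so at least ⌈14/4⌉ = 4 operators are needed.
No set of 4 operators can cover every shift (each such set leaves at least one shift with no one available or exceeds a cap).
Beaumont, Eriksen, Olsen, Chen, and Zhao alone can cover everything: Mar 2→Chen, Mar 3→Beaumont, Mar 4→Eriksen, Mar 5→Eriksen, Mar 6→Olsen, Mar 7→Chen, Mar 8→Beaumont+Chen, Mar 9→Beaumont, Mar 10→Eriksen+Zhao, Mar 11→Olsen+Zhao, Mar 12→Olsen.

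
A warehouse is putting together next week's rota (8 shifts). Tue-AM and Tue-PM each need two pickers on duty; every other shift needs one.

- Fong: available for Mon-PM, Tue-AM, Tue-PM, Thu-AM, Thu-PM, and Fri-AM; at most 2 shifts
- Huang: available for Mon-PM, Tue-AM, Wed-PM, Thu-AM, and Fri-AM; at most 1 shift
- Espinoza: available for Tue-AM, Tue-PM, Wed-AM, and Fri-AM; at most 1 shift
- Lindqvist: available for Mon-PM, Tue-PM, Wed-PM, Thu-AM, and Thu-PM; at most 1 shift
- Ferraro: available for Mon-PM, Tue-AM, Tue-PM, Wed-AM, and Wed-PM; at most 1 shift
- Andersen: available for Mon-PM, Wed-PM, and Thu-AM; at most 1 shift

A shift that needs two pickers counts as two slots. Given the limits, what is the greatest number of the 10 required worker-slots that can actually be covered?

7

Total capacity across all pickers is 2+1+1+1+1+1 = 7, and 10 slots are needed, so at most 7 can be filled.
An assignment achieving 7: Tue-AM→Huang+Ferraro, Tue-PM→Lindqvist, Wed-AM→Espinoza, Wed-PM→Andersen, Thu-PM→Fong, Fri-AM→Fong.
Loads: Fong 2/2, Huang 1/1, Espinoza 1/1, Lindqvist 1/1, Ferraro 1/1, Andersen 1/1.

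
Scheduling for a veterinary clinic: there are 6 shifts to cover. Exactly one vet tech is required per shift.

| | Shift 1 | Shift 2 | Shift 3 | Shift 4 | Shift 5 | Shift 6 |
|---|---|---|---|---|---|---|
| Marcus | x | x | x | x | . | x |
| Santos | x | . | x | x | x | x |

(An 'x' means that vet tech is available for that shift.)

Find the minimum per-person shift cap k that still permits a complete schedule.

With 2 vet techs and 6 worker-slots to fill, someone must work at least ⌈6/2⌉ = 3 shifts, so k ≥ 3.
k = 3 works: Shift 1→Marcus, Shift 2→Marcus, Shift 3→Marcus, Shift 4→Santos, Shift 5→Santos, Shift 6→Santos.
Loads: Marcus 3, Santos 3 — all ≤ 3.

3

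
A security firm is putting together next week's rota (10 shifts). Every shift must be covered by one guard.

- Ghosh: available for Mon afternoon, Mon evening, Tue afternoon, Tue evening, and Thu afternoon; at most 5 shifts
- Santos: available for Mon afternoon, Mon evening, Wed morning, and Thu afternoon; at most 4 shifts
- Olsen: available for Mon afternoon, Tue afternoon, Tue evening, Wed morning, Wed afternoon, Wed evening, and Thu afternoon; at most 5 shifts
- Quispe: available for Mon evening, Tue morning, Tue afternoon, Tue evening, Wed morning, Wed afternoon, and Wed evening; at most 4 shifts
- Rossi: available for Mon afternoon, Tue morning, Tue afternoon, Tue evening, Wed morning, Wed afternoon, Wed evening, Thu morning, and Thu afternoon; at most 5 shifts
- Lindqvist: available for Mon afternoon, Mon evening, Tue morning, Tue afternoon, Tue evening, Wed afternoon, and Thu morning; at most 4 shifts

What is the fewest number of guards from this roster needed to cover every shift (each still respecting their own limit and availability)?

2

10 slots to fill and no one can take more than 5, so at least ⌈10/5⌉ = 2 guards are needed.
Ghosh and Rossi alone can cover everything: Mon afternoon→Ghosh, Mon evening→Ghosh, Tue morning→Rossi, Tue afternoon→Ghosh, Tue evening→Ghosh, Wed morning→Rossi, Wed afternoon→Rossi, Wed evening→Rossi, Thu morning→Rossi, Thu afternoon→Ghosh.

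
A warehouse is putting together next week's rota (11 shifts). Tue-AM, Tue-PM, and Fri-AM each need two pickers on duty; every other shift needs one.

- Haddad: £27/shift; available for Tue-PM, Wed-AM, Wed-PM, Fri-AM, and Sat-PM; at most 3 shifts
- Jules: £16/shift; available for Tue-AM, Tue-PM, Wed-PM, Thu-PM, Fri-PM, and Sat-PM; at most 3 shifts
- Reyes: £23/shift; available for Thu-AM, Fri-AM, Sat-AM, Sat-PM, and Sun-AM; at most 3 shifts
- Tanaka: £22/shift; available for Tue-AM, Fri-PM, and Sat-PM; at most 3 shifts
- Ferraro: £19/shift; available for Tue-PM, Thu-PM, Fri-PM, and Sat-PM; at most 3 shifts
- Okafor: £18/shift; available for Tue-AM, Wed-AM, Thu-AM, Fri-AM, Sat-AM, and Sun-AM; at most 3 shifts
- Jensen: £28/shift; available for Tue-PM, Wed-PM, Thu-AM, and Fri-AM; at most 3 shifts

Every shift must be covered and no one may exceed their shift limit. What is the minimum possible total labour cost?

Picking the cheapest available picker for each shift independently would cost £246, but that ignores the shift limits.
An optimal schedule: Tue-AM→Jules+Tanaka, Tue-PM→Jules+Ferraro, Wed-AM→Okafor, Wed-PM→Jules, Thu-AM→Reyes, Thu-PM→Ferraro, Fri-AM→Okafor+Reyes, Fri-PM→Ferraro, Sat-AM→Okafor, Sat-PM→Tanaka, Sun-AM→Reyes.
Total: 16 + 22 + 16 + 19 + 18 + 16 + 23 + 19 + 18 + 23 + 19 + 18 + 22 + 23 = £272.

£272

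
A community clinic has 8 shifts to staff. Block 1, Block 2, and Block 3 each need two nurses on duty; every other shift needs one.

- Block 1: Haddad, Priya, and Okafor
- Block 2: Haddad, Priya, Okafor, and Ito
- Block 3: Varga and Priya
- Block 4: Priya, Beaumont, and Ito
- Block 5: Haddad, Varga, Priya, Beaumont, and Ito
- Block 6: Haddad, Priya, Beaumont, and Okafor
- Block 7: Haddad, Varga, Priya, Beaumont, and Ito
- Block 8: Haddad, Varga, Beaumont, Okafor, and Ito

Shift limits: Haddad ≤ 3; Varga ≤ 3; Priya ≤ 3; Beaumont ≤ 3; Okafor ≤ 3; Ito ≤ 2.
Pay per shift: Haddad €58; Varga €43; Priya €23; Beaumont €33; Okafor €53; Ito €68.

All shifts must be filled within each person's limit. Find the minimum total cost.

€403

Block 3 can only be covered by Varga and Priya, so that assignment is forced.
Picking the cheapest available nurse for each shift independently would cost €343, but that ignores the shift limits.
An optimal schedule: Block 1→Priya+Okafor, Block 2→Priya+Okafor, Block 3→Priya+Varga, Block 4→Beaumont, Block 5→Beaumont, Block 6→Beaumont, Block 7→Varga, Block 8→Varga.
Total: 23 + 53 + 23 + 53 + 23 + 43 + 33 + 33 + 33 + 43 + 43 = €403.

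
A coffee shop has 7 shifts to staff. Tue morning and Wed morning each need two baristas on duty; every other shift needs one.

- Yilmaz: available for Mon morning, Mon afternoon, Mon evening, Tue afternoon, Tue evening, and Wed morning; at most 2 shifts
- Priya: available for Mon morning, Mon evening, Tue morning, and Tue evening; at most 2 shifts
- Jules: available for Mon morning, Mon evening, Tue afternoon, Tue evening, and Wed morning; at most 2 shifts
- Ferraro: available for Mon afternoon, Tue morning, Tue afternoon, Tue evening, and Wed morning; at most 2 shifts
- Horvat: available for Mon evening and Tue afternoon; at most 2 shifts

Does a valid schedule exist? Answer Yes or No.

Yes

Tue morning can only be covered by Priya and Ferraro, so that assignment is forced.
One valid schedule: Mon morning→Yilmaz, Mon afternoon→Yilmaz, Mon evening→Priya, Tue morning→Priya+Ferraro, Tue afternoon→Horvat, Tue evening→Jules, Wed morning→Jules+Ferraro.
Loads: Yilmaz 2/2, Priya 2/2, Jules 2/2, Ferraro 2/2, Horvat 1/2 — all within limits.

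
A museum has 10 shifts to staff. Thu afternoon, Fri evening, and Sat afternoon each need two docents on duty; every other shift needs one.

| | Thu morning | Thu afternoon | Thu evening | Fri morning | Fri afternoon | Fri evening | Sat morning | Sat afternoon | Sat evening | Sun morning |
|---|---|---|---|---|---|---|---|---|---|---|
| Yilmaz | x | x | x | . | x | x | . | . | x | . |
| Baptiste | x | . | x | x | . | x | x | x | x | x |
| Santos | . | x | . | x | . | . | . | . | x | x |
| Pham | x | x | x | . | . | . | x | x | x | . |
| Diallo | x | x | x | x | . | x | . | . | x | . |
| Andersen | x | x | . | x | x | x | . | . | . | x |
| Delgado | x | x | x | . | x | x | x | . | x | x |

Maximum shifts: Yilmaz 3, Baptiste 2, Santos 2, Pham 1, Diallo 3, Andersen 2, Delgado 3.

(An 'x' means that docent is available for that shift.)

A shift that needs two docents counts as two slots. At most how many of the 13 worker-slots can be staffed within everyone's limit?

Total capacity across all docents is 3+2+2+1+3+2+3 = 16, and 13 slots are needed, so at most 13 can be filled.
An assignment achieving 13: Thu morning→Diallo, Thu afternoon→Diallo+Andersen, Thu evening→Yilmaz, Fri morning→Santos, Fri afternoon→Yilmaz, Fri evening→Yilmaz+Diallo, Sat morning→Baptiste, Sat afternoon→Baptiste+Pham, Sat evening→Delgado, Sun morning→Santos.
Loads: Yilmaz 3/3, Baptiste 2/2, Santos 2/2, Pham 1/1, Diallo 3/3, Andersen 1/2, Delgado 1/3.

13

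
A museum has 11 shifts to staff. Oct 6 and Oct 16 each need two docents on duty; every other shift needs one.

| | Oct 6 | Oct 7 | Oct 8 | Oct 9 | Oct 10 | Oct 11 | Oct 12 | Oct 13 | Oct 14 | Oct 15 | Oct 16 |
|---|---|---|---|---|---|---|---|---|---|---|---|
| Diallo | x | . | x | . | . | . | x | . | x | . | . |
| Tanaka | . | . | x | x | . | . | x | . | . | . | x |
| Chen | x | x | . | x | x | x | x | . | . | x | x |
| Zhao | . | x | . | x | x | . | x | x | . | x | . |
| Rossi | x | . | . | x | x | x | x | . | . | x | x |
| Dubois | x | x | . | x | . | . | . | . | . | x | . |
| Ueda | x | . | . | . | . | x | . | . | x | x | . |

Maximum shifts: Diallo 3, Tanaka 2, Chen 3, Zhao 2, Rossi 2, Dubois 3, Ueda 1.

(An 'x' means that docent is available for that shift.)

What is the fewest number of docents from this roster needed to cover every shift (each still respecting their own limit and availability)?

5

13 slots to fill and no one can take more than 3, so at least ⌈13/3⌉ = 5 docents are needed.
Diallo, Tanaka, Chen, Zhao, and Dubois alone can cover everything: Oct 6→Diallo+Dubois, Oct 7→Zhao, Oct 8→Diallo, Oct 9→Dubois, Oct 10→Chen, Oct 11→Chen, Oct 12→Tanaka, Oct 13→Zhao, Oct 14→Diallo, Oct 15→Dubois, Oct 16→Tanaka+Chen.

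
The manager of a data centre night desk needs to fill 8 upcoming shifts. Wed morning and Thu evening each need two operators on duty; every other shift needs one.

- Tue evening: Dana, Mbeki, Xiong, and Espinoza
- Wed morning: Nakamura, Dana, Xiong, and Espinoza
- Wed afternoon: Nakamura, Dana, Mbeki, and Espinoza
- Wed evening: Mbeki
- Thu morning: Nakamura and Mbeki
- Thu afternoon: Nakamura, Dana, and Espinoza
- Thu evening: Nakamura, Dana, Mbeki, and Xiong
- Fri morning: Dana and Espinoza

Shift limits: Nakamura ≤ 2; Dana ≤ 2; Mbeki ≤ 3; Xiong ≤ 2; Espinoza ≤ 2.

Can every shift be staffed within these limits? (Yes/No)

Wed evening can only be covered by Mbeki, so that assignment is forced.
One valid schedule: Tue evening→Dana, Wed morning→Xiong+Espinoza, Wed afternoon→Mbeki, Wed evening→Mbeki, Thu morning→Nakamura, Thu afternoon→Nakamura, Thu evening→Mbeki+Xiong, Fri morning→Dana.
Loads: Nakamura 2/2, Dana 2/2, Mbeki 3/3, Xiong 2/2, Espinoza 1/2 — all within limits.

Yes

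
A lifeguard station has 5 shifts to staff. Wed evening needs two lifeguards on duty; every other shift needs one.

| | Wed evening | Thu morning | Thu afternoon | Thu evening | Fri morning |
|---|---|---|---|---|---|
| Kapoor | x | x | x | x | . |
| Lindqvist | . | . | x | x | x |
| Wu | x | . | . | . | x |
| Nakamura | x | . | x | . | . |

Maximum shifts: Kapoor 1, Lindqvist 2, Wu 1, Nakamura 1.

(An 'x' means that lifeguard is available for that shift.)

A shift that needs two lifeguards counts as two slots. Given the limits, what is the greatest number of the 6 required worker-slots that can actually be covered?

5

Total capacity across all lifeguards is 1+2+1+1 = 5, and 6 slots are needed, so at most 5 can be filled.
An assignment achieving 5: Wed evening→Wu+Nakamura, Thu morning→Kapoor, Thu evening→Lindqvist, Fri morning→Lindqvist.
Loads: Kapoor 1/1, Lindqvist 2/2, Wu 1/1, Nakamura 1/1.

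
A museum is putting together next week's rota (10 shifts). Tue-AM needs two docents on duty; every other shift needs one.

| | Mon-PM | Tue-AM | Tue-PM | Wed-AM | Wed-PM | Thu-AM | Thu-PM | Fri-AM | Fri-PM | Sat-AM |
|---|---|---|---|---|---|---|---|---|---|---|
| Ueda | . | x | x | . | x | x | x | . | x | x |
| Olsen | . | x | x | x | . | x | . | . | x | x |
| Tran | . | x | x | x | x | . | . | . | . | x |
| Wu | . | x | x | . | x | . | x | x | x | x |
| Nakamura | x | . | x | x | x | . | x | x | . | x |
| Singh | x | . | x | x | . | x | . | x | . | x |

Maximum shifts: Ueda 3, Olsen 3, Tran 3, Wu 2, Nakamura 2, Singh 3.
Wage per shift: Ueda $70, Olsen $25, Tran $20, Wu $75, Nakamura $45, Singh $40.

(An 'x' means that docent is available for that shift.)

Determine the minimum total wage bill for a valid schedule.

Picking the cheapest available docent for each shift independently would cost $300, but that ignores the shift limits.
An optimal schedule: Mon-PM→Singh, Tue-AM→Tran+Olsen, Tue-PM→Singh, Wed-AM→Tran, Wed-PM→Tran, Thu-AM→Olsen, Thu-PM→Nakamura, Fri-AM→Singh, Fri-PM→Olsen, Sat-AM→Nakamura.
Total: 40 + 20 + 25 + 40 + 20 + 20 + 25 + 45 + 40 + 25 + 45 = $345.

$345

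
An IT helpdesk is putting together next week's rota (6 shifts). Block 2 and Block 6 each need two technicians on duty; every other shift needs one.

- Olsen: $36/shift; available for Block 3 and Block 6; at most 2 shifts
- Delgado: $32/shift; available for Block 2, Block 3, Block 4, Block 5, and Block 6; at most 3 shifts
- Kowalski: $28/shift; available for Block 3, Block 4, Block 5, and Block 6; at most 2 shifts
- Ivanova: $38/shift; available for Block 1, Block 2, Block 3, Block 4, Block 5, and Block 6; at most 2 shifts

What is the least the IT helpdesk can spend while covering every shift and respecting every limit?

$264

Block 1 can only be covered by Ivanova, so that assignment is forced.
Block 2 can only be covered by Delgado and Ivanova, so that assignment is forced.
Picking the cheapest available technician for each shift independently would cost $252, but that ignores the shift limits.
An optimal schedule: Block 1→Ivanova, Block 2→Delgado+Ivanova, Block 3→Delgado, Block 4→Kowalski, Block 5→Kowalski, Block 6→Delgado+Olsen.
Total: 38 + 32 + 38 + 32 + 28 + 28 + 32 + 36 = $264.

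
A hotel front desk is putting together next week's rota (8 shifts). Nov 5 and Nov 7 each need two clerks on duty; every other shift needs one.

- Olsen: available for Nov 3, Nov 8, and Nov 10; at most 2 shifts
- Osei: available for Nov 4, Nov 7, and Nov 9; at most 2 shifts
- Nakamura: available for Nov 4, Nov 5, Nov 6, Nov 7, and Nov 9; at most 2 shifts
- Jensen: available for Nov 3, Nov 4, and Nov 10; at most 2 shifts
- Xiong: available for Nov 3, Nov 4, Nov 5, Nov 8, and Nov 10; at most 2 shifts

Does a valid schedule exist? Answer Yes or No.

No

Total capacity is 10 and 10 slots are needed, so capacity alone doesn't rule it out.
Shifts {Nov 5, Nov 6, Nov 7} need 5 worker-slots in total, but the clerks available for any of those shifts (Osei, Nakamura, and Xiong) can supply at most 4 among them. So no valid schedule exists.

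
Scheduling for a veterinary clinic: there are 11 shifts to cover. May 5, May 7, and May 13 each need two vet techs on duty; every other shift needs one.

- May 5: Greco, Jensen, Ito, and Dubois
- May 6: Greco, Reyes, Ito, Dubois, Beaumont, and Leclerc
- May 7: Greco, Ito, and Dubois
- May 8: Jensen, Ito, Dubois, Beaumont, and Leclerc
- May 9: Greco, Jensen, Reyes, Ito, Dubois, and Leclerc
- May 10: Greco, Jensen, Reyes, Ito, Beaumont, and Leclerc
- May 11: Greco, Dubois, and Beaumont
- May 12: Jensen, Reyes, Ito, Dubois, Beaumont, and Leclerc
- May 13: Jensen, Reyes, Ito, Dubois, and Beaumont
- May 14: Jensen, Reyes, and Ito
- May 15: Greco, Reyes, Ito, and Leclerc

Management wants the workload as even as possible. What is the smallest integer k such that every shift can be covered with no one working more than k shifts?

With 7 vet techs and 14 worker-slots to fill, someone must work at least ⌈14/7⌉ = 2 shifts, so k ≥ 2.
k = 2 works: May 5→Ito+Dubois, May 6→Reyes, May 7→Greco+Ito, May 8→Jensen, May 9→Leclerc, May 10→Beaumont, May 11→Greco, May 12→Leclerc, May 13→Dubois+Beaumont, May 14→Jensen, May 15→Reyes.
Loads: Greco 2, Jensen 2, Reyes 2, Ito 2, Dubois 2, Beaumont 2, Leclerc 2 — all ≤ 2.

2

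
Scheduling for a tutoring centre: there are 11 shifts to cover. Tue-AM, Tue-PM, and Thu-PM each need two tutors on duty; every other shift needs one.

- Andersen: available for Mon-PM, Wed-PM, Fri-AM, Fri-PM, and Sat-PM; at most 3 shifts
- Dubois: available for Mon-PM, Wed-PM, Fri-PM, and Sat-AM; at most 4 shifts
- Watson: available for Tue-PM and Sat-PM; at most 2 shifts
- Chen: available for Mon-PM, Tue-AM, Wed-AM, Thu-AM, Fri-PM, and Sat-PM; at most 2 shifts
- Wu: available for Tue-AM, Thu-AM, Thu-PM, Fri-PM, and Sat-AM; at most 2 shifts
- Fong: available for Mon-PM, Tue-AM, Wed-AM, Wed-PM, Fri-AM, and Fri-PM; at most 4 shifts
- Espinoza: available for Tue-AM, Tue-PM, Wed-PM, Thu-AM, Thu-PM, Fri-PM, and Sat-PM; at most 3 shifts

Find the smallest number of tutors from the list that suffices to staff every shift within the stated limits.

5

14 slots to fill and no one can take more than 4, so at least ⌈14/4⌉ = 4 tutors are needed.
No set of 4 tutors can cover every shift (each such set leaves at least one shift with no one available or exceeds a cap).
Dubois, Watson, Wu, Fong, and Espinoza alone can cover everything: Mon-PM→Dubois, Tue-AM→Fong+Espinoza, Tue-PM→Watson+Espinoza, Wed-AM→Fong, Wed-PM→Dubois, Thu-AM→Wu, Thu-PM→Wu+Espinoza, Fri-AM→Fong, Fri-PM→Dubois, Sat-AM→Dubois, Sat-PM→Watson.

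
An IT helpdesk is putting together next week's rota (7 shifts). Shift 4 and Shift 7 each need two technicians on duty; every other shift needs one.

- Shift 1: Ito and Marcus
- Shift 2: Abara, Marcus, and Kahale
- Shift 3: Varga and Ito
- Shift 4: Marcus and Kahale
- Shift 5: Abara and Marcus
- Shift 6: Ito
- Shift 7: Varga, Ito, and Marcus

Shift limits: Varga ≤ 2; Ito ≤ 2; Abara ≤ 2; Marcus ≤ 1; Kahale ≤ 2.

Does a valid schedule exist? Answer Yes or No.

No

Total capacity is 9 and 9 slots are needed, so capacity alone doesn't rule it out.
Shifts {Shift 1, Shift 4, Shift 6, Shift 7} need 6 worker-slots in total, but the technicians available for any of those shifts (Varga, Ito, Marcus, and Kahale) can supply at most 5 among them. So no valid schedule exists.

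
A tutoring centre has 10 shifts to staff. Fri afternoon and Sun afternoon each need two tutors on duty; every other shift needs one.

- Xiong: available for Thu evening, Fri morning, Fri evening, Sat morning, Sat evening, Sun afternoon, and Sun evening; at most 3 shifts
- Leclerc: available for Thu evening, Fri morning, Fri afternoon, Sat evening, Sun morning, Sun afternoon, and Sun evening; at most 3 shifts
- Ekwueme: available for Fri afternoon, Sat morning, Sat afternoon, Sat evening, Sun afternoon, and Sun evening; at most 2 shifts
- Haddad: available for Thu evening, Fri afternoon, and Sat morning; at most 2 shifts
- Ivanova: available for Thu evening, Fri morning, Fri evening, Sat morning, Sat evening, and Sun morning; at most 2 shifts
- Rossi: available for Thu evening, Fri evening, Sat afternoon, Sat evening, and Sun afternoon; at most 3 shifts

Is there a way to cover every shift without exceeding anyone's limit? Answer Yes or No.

Yes

One valid schedule: Thu evening→Haddad, Fri morning→Xiong, Fri afternoon→Leclerc+Ekwueme, Fri evening→Xiong, Sat morning→Haddad, Sat afternoon→Ekwueme, Sat evening→Ivanova, Sun morning→Leclerc, Sun afternoon→Leclerc+Rossi, Sun evening→Xiong.
Loads: Xiong 3/3, Leclerc 3/3, Ekwueme 2/2, Haddad 2/2, Ivanova 1/2, Rossi 1/3 — all within limits.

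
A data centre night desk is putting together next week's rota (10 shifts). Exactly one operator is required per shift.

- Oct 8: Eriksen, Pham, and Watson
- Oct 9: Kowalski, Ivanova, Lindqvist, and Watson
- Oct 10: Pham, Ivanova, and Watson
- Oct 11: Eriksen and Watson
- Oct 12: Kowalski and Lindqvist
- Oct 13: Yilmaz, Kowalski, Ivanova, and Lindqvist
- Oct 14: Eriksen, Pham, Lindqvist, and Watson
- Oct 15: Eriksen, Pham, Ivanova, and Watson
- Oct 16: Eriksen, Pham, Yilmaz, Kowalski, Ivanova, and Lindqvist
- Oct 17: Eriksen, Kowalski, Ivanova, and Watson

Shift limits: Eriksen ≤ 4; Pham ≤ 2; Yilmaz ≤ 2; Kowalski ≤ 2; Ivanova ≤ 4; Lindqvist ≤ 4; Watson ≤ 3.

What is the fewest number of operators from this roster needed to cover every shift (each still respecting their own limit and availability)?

3

10 slots to fill and no one can take more than 4, so at least ⌈10/4⌉ = 3 operators are needed.
Eriksen, Pham, and Lindqvist alone can cover everything: Oct 8→Eriksen, Oct 9→Lindqvist, Oct 10→Pham, Oct 11→Eriksen, Oct 12→Lindqvist, Oct 13→Lindqvist, Oct 14→Pham, Oct 15→Eriksen, Oct 16→Lindqvist, Oct 17→Eriksen.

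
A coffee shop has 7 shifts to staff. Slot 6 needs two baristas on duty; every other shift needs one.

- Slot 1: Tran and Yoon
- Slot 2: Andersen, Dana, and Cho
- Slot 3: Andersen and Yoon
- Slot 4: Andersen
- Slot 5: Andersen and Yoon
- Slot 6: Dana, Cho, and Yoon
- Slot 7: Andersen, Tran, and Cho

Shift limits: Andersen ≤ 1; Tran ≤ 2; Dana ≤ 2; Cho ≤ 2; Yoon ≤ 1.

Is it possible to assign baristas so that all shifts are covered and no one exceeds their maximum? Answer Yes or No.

No

Total capacity is 8 and 8 slots are needed, so capacity alone doesn't rule it out.
Shifts {Slot 3, Slot 4, Slot 5} need 3 worker-slots in total, but the baristas available for any of those shifts (Andersen and Yoon) can supply at most 2 among them. So no valid schedule exists.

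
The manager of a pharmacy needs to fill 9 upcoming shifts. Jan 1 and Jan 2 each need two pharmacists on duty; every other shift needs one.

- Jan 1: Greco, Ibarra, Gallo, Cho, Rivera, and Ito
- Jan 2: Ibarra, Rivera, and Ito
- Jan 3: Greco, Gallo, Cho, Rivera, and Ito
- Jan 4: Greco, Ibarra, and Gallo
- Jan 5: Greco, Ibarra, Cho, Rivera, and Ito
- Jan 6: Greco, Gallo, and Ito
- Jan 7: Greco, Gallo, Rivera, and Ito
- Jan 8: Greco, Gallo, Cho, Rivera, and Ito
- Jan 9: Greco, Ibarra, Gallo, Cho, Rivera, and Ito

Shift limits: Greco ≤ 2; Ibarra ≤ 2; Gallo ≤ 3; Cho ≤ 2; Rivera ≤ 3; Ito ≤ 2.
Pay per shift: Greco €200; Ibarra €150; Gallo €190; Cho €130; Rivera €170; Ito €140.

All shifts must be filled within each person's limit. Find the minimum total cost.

Picking the cheapest available pharmacist for each shift independently would cost €1510, but that ignores the shift limits.
An optimal schedule: Jan 1→Rivera+Gallo, Jan 2→Ito+Ibarra, Jan 3→Cho, Jan 4→Ibarra, Jan 5→Cho, Jan 6→Ito, Jan 7→Rivera, Jan 8→Rivera, Jan 9→Gallo.
Total: 170 + 190 + 140 + 150 + 130 + 150 + 130 + 140 + 170 + 170 + 190 = €1730.

€1730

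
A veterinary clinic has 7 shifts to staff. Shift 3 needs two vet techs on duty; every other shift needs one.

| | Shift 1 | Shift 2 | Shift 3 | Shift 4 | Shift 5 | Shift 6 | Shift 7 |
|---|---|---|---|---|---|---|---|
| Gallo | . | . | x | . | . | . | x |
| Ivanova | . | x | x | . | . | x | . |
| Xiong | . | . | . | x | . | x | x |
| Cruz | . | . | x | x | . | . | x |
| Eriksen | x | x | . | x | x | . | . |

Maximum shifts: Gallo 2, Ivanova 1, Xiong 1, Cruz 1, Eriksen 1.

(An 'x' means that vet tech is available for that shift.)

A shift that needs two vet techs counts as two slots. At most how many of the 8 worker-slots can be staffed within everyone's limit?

Total capacity across all vet techs is 2+1+1+1+1 = 6, and 8 slots are needed, so at most 6 can be filled.
An assignment achieving 6: Shift 1→Eriksen, Shift 2→Ivanova, Shift 3→Gallo+Cruz, Shift 6→Xiong, Shift 7→Gallo.
Loads: Gallo 2/2, Ivanova 1/1, Xiong 1/1, Cruz 1/1, Eriksen 1/1.

6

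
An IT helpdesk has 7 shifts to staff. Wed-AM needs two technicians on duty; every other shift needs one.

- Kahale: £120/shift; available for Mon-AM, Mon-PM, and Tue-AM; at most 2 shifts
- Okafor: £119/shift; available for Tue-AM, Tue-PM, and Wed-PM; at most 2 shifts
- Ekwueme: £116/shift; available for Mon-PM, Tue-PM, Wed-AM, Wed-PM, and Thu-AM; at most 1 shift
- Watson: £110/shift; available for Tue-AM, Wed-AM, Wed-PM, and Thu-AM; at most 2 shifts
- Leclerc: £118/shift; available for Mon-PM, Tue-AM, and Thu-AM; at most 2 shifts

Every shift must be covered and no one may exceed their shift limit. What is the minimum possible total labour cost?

£930

Mon-AM can only be covered by Kahale, so that assignment is forced.
Wed-AM can only be covered by Ekwueme and Watson, so that assignment is forced.
Picking the cheapest available technician for each shift independently would cost £908, but that ignores the shift limits.
An optimal schedule: Mon-AM→Kahale, Mon-PM→Leclerc, Tue-AM→Okafor, Tue-PM→Okafor, Wed-AM→Watson+Ekwueme, Wed-PM→Watson, Thu-AM→Leclerc.
Total: 120 + 118 + 119 + 119 + 110 + 116 + 110 + 118 = £930.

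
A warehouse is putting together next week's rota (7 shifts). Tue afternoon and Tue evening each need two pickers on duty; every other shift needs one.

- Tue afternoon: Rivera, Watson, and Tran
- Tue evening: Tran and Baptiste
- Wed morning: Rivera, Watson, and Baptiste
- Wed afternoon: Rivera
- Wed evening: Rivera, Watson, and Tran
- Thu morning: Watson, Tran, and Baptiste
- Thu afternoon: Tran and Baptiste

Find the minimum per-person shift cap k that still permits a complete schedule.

With 4 pickers and 9 worker-slots to fill, someone must work at least ⌈9/4⌉ = 3 shifts, so k ≥ 3.
k = 3 works: Tue afternoon→Rivera+Watson, Tue evening→Tran+Baptiste, Wed morning→Rivera, Wed afternoon→Rivera, Wed evening→Watson, Thu morning→Watson, Thu afternoon→Tran.
Loads: Rivera 3, Watson 3, Tran 2, Baptiste 1 — all ≤ 3.

3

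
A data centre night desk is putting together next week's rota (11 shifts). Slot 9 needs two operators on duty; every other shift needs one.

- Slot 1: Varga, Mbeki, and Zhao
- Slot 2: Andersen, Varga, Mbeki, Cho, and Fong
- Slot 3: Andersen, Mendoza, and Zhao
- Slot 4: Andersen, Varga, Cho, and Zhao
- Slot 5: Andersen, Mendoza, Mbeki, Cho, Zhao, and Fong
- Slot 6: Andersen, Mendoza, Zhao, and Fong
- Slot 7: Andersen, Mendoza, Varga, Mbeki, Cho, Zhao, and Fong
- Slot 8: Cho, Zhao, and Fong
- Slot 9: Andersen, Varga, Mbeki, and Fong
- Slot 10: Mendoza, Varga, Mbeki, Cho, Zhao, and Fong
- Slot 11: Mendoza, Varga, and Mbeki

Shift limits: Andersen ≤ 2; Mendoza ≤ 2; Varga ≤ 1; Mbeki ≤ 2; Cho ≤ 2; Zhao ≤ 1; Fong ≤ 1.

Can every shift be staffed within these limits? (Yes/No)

Total capacity is 2+2+1+2+2+1+1 = 11 but 12 worker-slots are needed — infeasible.

No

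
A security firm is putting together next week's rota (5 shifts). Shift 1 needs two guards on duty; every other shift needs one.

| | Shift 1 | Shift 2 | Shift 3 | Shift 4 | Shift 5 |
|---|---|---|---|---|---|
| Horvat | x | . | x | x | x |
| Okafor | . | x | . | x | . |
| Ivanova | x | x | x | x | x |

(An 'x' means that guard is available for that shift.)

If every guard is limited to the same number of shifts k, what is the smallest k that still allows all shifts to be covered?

2

With 3 guards and 6 worker-slots to fill, someone must work at least ⌈6/3⌉ = 2 shifts, so k ≥ 2.
k = 2 works: Shift 1→Horvat+Ivanova, Shift 2→Okafor, Shift 3→Horvat, Shift 4→Okafor, Shift 5→Ivanova.
Loads: Horvat 2, Okafor 2, Ivanova 2 — all ≤ 2.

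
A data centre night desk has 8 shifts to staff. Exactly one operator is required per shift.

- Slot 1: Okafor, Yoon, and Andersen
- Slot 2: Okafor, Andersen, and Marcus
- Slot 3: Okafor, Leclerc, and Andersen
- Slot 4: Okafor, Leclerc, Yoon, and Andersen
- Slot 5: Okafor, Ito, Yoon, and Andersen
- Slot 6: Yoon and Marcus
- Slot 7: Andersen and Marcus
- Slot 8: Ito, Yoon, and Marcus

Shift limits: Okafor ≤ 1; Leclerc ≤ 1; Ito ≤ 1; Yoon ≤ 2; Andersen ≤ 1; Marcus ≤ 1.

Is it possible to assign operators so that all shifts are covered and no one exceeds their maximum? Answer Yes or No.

Total capacity is 1+1+1+2+1+1 = 7 but 8 worker-slots are needed — infeasible.

No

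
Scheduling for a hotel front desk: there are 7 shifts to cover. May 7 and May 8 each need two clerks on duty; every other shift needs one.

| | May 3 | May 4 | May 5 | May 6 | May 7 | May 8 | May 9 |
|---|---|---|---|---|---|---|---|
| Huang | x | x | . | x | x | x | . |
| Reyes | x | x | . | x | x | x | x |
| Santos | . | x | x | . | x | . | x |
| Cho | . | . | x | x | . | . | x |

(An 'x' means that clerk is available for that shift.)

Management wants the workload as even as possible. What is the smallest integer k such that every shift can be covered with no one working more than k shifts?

With 4 clerks and 9 worker-slots to fill, someone must work at least ⌈9/4⌉ = 3 shifts, so k ≥ 3.
k = 3 works: May 3→Huang, May 4→Huang, May 5→Santos, May 6→Reyes, May 7→Reyes+Santos, May 8→Huang+Reyes, May 9→Santos.
Loads: Huang 3, Reyes 3, Santos 3, Cho 0 — all ≤ 3.

3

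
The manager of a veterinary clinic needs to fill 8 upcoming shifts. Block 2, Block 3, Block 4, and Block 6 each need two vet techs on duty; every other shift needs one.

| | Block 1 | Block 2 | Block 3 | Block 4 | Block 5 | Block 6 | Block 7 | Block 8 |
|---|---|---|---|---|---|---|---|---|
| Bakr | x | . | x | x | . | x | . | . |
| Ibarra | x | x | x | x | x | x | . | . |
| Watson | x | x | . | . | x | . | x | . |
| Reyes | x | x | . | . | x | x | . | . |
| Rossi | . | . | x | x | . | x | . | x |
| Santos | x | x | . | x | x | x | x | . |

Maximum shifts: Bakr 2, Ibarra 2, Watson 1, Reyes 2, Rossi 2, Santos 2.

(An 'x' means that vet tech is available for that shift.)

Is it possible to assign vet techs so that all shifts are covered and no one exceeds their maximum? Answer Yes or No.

No

Total capacity is 2+2+1+2+2+2 = 11 but 12 worker-slots are needed — infeasible.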